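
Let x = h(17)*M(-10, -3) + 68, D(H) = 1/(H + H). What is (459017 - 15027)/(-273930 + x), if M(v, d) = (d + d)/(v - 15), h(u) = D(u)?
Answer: -188695750/116391347 ≈ -1.6212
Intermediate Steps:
D(H) = 1/(2*H)
h(u) = 1/(2*u)
M(v, d) = 2*d/(-15 + v) (M(v, d) = (2*d)/(-15 + v) = 2*d/(-15 + v))
x = 28903/425 (x = ((½)/17)*(2*(-3)/(-15 - 10)) + 68 = ((½)*(1/17))*(2*(-3)/(-25)) + 68 = (2*(-3)*(-1/25))/34 + 68 = (1/34)*(6/25) + 68 = 3/425 + 68 = 28903/425 ≈ 68.007)
(459017 - 15027)/(-273930 + x) = (459017 - 15027)/(-273930 + 28903/425) = 443990/(-116391347/425) = 443990*(-425/116391347) = -188695750/116391347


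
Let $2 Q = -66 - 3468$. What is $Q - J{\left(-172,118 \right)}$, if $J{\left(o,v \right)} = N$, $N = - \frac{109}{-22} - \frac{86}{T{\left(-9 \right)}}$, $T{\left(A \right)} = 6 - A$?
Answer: $- \frac{582853}{330} \approx -1766.2$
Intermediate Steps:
$N = - \frac{257}{330}$ ($N = - \frac{109}{-22} - \frac{86}{6 - -9} = \left(-109\right) \left(- \frac{1}{22}\right) - \frac{86}{6 + 9} = \frac{109}{22} - \frac{86}{15} = - \frac{257}{330} \approx -0.77879$)
$J{\left(o,v \right)} = - \frac{257}{330}$
$Q = -1767$ ($Q = \frac{-66 - 3468}{2} = \frac{1}{2} \left(-3534\right) = -1767$)
$Q - J{\left(-172,118 \right)} = -1767 - - \frac{257}{330} = -1767 + \frac{257}{330} = - \frac{582853}{330}$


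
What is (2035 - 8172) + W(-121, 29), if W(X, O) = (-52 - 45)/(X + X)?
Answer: -1485057/242 ≈ -6136.6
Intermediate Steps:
W(X, O) = -97/(2*X) (W(X, O) = -97*1/(2*X) = -97/(2*X))
(2035 - 8172) + W(-121, 29) = (2035 - 8172) - 97/2/(-121) = -6137 - 97/2*(-1/121) = -6137 + 97/242 = -1485057/242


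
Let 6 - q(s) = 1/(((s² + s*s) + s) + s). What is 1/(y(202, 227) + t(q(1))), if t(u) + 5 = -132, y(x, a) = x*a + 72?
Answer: 1/45789 ≈ 2.1839e-5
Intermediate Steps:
y(x, a) = 72 + a*x (y(x, a) = a*x + 72 = 72 + a*x)
q(s) = 6 - 1/(2*s + 2*s²) (q(s) = 6 - 1/(((s² + s*s) + s) + s) = 6 - 1/(((s² + s²) + s) + s) = 6 - 1/((2*s² + s) + s) = 6 - 1/((s + 2*s²) + s) = 6 - 1/(2*s + 2*s²))
t(u) = -137 (t(u) = -5 - 132 = -137)
1/(y(202, 227) + t(q(1))) = 1/((72 + 227*202) - 137) = 1/((72 + 45854) - 137) = 1/(45926 - 137) = 1/45789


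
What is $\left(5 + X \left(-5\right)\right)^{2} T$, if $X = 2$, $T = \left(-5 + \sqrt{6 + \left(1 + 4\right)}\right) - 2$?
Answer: $-175 + 25 \sqrt{11} \approx -92.084$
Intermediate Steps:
$T = -7 + \sqrt{11}$ ($T = \left(-5 + \sqrt{6 + 5}\right) - 2 = \left(-5 + \sqrt{11}\right) - 2 = -7 + \sqrt{11} \approx -3.6834$)
$\left(5 + X \left(-5\right)\right)^{2} T = \left(5 + 2 \left(-5\right)\right)^{2} \left(-7 + \sqrt{11}\right) = \left(5 - 10\right)^{2} \left(-7 + \sqrt{11}\right) = \left(-5\right)^{2} \left(-7 + \sqrt{11}\right) = 25 \left(-7 + \sqrt{11}\right) = -175 + 25 \sqrt{11}$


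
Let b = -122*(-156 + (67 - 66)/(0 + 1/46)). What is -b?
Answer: -13420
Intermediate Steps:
b = 13420 (b = -122*(-156 + 1/(0 + 1/46)) = -122*(-156 + 1/(1/46)) = -122*(-156 + 1*46) = -122*(-156 + 46) = -122*(-110) = 13420)
-b = -1*13420 = -13420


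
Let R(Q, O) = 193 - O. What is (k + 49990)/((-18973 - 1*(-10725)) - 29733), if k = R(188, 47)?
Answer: -50136/37981 ≈ -1.3200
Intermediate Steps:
k = 146 (k = 193 - 1*47 = 193 - 47 = 146)
(k + 49990)/((-18973 - 1*(-10725)) - 29733) = (146 + 49990)/((-18973 - 1*(-10725)) - 29733) = 50136/((-18973 + 10725) - 29733) = 50136/(-8248 - 29733) = 50136/(-37981) = 50136*(-1/37981) = -50136/37981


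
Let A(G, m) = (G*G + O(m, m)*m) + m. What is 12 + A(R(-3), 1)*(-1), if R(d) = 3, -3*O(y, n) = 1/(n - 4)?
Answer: 17/9 ≈ 1.8889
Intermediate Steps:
O(y, n) = -1/(3*(-4 + n)) (O(y, n) = -1/(3*(n - 4)) = -1/(3*(-4 + n)))
A(G, m) = m + G² - m/(-12 + 3*m) (A(G, m) = (G*G + (-1/(-12 + 3*m))*m) + m = (G² - m/(-12 + 3*m)) + m = m + G² - m/(-12 + 3*m))
12 + A(R(-3), 1)*(-1) = 12 + ((-⅓*1 + (-4 + 1)*(1 + 3²))/(-4 + 1))*(-1) = 12 + ((-⅓ - 3*(1 + 9))/(-3))*(-1) = 12 - (-⅓ - 3*10)/3*(-1) = 12 - (-⅓ - 30)/3*(-1) = 12 - ⅓*(-91/3)*(-1) = 12 + (91/9)*(-1) = 12 - 91/9 = 17/9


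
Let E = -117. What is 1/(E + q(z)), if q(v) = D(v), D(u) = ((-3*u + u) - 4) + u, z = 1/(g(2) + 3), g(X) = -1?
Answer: -2/243 ≈ -0.0082304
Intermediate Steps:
z = ½ (z = 1/(-1 + 3) = 1/2 = ½ ≈ 0.50000)
D(u) = -4 - u (D(u) = (-2*u - 4) + u = (-4 - 2*u) + u = -4 - u)
q(v) = -4 - v
1/(E + q(z)) = 1/(-117 + (-4 - 1*½)) = 1/(-117 + (-4 - ½)) = 1/(-117 - 9/2) = 1/(-243/2) = -2/243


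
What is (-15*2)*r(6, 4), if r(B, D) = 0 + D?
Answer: -120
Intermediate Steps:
r(B, D) = D
(-15*2)*r(6, 4) = -15*2*4 = -30*4 = -120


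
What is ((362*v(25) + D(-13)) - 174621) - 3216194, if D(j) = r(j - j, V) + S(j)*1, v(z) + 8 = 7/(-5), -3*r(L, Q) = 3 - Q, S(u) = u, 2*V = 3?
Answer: -33942313/10 ≈ -3.3942e+6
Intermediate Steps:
V = 3/2 (V = (½)*3 = 3/2 ≈ 1.5000)
r(L, Q) = -1 + Q/3 (r(L, Q) = -(3 - Q)/3 = -1 + Q/3)
v(z) = -47/5 (v(z) = -8 + 7/(-5) = -8 + 7*(-⅕) = -8 - 7/5 = -47/5)
D(j) = -½ + j (D(j) = (-1 + (⅓)*(3/2)) + j*1 = (-1 + ½) + j = -½ + j)
((362*v(25) + D(-13)) - 174621) - 3216194 = ((362*(-47/5) + (-½ - 13)) - 174621) - 3216194 = ((-17014/5 - 27/2) - 174621) - 3216194 = (-34163/10 - 174621) - 3216194 = -1780373/10 - 3216194 = -33942313/10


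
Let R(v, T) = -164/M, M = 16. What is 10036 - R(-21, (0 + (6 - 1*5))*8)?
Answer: 40185/4 ≈ 10046.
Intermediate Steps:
R(v, T) = -41/4 (R(v, T) = -164/16 = -164*1/16 = -41/4)
10036 - R(-21, (0 + (6 - 1*5))*8) = 10036 - 1*(-41/4) = 10036 + 41/4 = 40185/4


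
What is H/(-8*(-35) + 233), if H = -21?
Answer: -7/171 ≈ -0.040936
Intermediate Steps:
H/(-8*(-35) + 233) = -21/(-8*(-35) + 233) = -21/(280 + 233) = -21/513 = -21*1/513 = -7/171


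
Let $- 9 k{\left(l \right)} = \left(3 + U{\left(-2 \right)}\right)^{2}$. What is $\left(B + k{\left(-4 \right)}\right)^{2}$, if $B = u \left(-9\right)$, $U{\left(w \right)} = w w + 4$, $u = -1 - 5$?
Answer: $\frac{133225}{81} \approx 1644.8$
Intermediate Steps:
$u = -6$ ($u = -1 - 5 = -6$)
$U{\left(w \right)} = 4 + w^{2}$ ($U{\left(w \right)} = w^{2} + 4 = 4 + w^{2}$)
$B = 54$ ($B = \left(-6\right) \left(-9\right) = 54$)
$k{\left(l \right)} = - \frac{121}{9}$ ($k{\left(l \right)} = - \frac{\left(3 + \left(4 + \left(-2\right)^{2}\right)\right)^{2}}{9} = - \frac{\left(3 + \left(4 + 4\right)\right)^{2}}{9} = - \frac{\left(3 + 8\right)^{2}}{9} = - \frac{11^{2}}{9} = \left(- \frac{1}{9}\right) 121 = - \frac{121}{9}$)
$\left(B + k{\left(-4 \right)}\right)^{2} = \left(54 - \frac{121}{9}\right)^{2} = \left(\frac{365}{9}\right)^{2} = \frac{133225}{81}$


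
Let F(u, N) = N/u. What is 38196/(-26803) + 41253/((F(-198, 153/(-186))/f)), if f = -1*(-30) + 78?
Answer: 488650472562492/455651 ≈ 1.0724e+9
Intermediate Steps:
f = 108 (f = 30 + 78 = 108)
38196/(-26803) + 41253/((F(-198, 153/(-186))/f)) = 38196/(-26803) + 41253/((((153/(-186))/(-198))/108)) = 38196*(-1/26803) + 41253/((((153*(-1/186))*(-1/198))*(1/108))) = -38196/26803 + 41253/((-51/62*(-1/198)*(1/108))) = -38196/26803 + 41253/(((17/4092)*(1/108))) = -38196/26803 + 41253/(17/441936) = -38196/26803 + 41253*(441936/17) = -38196/26803 + 18231185808/17 = 488650472562492/455651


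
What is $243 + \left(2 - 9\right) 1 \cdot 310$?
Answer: $-1927$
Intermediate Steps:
$243 + \left(2 - 9\right) 1 \cdot 310 = 243 + \left(-7\right) 1 \cdot 310 = 243 - 2170 = -1927$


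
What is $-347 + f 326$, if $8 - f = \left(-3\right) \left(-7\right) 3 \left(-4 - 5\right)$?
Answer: $187103$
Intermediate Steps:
$f = 575$ ($f = 8 - \left(-3\right) \left(-7\right) 3 \left(-4 - 5\right) = 8 - 21 \cdot 3 \left(-9\right) = 8 - 21 \left(-27\right) = 8 - -567 = 8 + 567 = 575$)
$-347 + f 326 = -347 + 575 \cdot 326 = -347 + 187450 = 187103$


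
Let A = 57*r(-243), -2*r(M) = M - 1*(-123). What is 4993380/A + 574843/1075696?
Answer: 29851804753/20438224 ≈ 1460.6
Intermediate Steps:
r(M) = -123/2 - M/2 (r(M) = -(M - 1*(-123))/2 = -(M + 123)/2 = -(123 + M)/2 = -123/2 - M/2)
A = 3420 (A = 57*(-123/2 - 1/2*(-243)) = 57*(-123/2 + 243/2) = 57*60 = 3420)
4993380/A + 574843/1075696 = 4993380/3420 + 574843/1075696 = 4993380*(1/3420) + 574843*(1/1075696) = 27741/19 + 574843/1075696 = 29851804753/20438224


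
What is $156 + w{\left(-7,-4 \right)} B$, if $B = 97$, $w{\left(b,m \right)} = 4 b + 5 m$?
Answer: $-4500$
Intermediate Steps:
$156 + w{\left(-7,-4 \right)} B = 156 + \left(4 \left(-7\right) + 5 \left(-4\right)\right) 97 = 156 + \left(-28 - 20\right) 97 = 156 - 4656 = -4500$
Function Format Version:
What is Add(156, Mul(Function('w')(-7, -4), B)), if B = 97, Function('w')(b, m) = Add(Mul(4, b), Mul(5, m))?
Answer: -4500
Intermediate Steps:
Add(156, Mul(Function('w')(-7, -4), B)) = Add(156, Mul(Add(Mul(4, -7), Mul(5, -4)), 97)) = Add(156, Mul(Add(-28, -20), 97)) = Add(156, Mul(-48, 97)) = Add(156, -4656) = -4500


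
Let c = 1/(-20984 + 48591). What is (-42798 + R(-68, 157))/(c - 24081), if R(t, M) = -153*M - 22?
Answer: 1845279487/664804166 ≈ 2.7757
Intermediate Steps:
R(t, M) = -22 - 153*M
c = 1/27607 ≈ 3.6223e-5
(-42798 + R(-68, 157))/(c - 24081) = (-42798 + (-22 - 153*157))/(1/27607 - 24081) = (-42798 + (-22 - 24021))/(-664804166/27607) = (-42798 - 24043)*(-27607/664804166) = -66841*(-27607/664804166) = 1845279487/664804166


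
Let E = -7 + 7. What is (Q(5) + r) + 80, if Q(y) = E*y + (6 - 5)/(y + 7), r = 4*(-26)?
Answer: -287/12 ≈ -23.917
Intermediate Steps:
E = 0
r = -104
Q(y) = 1/(7 + y) (Q(y) = 0*y + (6 - 5)/(y + 7) = 0 + 1/(7 + y) = 1/(7 + y))
(Q(5) + r) + 80 = (1/(7 + 5) - 104) + 80 = (1/12 - 104) + 80 = -1247/12 + 80 = -287/12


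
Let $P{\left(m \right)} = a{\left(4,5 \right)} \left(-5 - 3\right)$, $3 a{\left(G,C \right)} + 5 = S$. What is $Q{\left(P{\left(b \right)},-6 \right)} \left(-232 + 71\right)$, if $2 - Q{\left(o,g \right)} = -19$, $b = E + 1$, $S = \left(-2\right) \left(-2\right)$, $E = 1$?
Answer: $-3381$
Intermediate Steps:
$S = 4$
$a{\left(G,C \right)} = - \frac{1}{3}$ ($a{\left(G,C \right)} = - \frac{5}{3} + \frac{1}{3} \cdot 4 = - \frac{5}{3} + \frac{4}{3} = - \frac{1}{3}$)
$b = 2$ ($b = 1 + 1 = 2$)
$P{\left(m \right)} = \frac{8}{3}$ ($P{\left(m \right)} = - \frac{-5 - 3}{3} = \left(- \frac{1}{3}\right) \left(-8\right) = \frac{8}{3}$)
$Q{\left(o,g \right)} = 21$ ($Q{\left(o,g \right)} = 2 - -19 = 2 + 19 = 21$)
$Q{\left(P{\left(b \right)},-6 \right)} \left(-232 + 71\right) = 21 \left(-232 + 71\right) = 21 \left(-161\right) = -3381$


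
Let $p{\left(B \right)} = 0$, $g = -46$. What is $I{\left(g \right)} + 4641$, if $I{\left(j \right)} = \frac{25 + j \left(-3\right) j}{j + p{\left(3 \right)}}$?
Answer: $\frac{219809}{46} \approx 4778.5$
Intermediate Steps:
$I{\left(j \right)} = \frac{25 - 3 j^{2}}{j}$ ($I{\left(j \right)} = \frac{25 + j \left(-3\right) j}{j + 0} = \frac{25 + - 3 j j}{j} = \frac{25 - 3 j^{2}}{j}$)
$I{\left(g \right)} + 4641 = \left(\left(-3\right) \left(-46\right) + \frac{25}{-46}\right) + 4641 = \left(138 + 25 \left(- \frac{1}{46}\right)\right) + 4641 = \left(138 - \frac{25}{46}\right) + 4641 = \frac{6323}{46} + 4641 = \frac{219809}{46}$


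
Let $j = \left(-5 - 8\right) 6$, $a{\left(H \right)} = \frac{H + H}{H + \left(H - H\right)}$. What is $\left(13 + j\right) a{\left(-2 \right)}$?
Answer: $-130$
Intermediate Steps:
$a{\left(H \right)} = 2$ ($a{\left(H \right)} = \frac{2 H}{H + 0} = \frac{2 H}{H} = 2$)
$j = -78$ ($j = \left(-5 - 8\right) 6 = \left(-13\right) 6 = -78$)
$\left(13 + j\right) a{\left(-2 \right)} = \left(13 - 78\right) 2 = \left(-65\right) 2 = -130$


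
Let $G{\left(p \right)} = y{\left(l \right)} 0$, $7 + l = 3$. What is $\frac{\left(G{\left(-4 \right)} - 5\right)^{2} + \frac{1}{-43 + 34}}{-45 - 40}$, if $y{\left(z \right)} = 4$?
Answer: $- \frac{224}{765} \approx -0.29281$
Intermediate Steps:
$l = -4$ ($l = -7 + 3 = -4$)
$G{\left(p \right)} = 0$ ($G{\left(p \right)} = 4 \cdot 0 = 0$)
$\frac{\left(G{\left(-4 \right)} - 5\right)^{2} + \frac{1}{-43 + 34}}{-45 - 40} = \frac{\left(0 - 5\right)^{2} + \frac{1}{-43 + 34}}{-45 - 40} = \frac{\left(-5\right)^{2} + \frac{1}{-9}}{-85} = \left(25 - \frac{1}{9}\right) \left(- \frac{1}{85}\right) = \frac{224}{9} \left(- \frac{1}{85}\right) = - \frac{224}{765}$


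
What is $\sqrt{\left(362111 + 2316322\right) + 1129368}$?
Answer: $3 \sqrt{423089} \approx 1951.4$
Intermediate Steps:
$\sqrt{\left(362111 + 2316322\right) + 1129368} = \sqrt{2678433 + 1129368} = \sqrt{3807801} = 3 \sqrt{423089}$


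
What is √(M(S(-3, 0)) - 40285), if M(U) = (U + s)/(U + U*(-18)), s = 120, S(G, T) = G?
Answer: I*√11641702/17 ≈ 200.71*I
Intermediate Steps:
M(U) = -(120 + U)/(17*U) (M(U) = (U + 120)/(U + U*(-18)) = (120 + U)/(U - 18*U) = (120 + U)/((-17*U)) = (120 + U)*(-1/(17*U)) = -(120 + U)/(17*U))
√(M(S(-3, 0)) - 40285) = √((1/17)*(-120 - 1*(-3))/(-3) - 40285) = √((1/17)*(-⅓)*(-120 + 3) - 40285) = √((1/17)*(-⅓)*(-117) - 40285) = √(39/17 - 40285) = √(-684806/17) = I*√11641702/17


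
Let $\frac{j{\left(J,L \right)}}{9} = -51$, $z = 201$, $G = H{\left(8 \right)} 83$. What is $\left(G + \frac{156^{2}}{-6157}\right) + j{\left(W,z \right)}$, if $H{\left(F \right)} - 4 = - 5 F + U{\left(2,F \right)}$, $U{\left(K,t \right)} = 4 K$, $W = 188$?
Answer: $- \frac{17159267}{6157} \approx -2787.0$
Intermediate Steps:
$H{\left(F \right)} = 12 - 5 F$ ($H{\left(F \right)} = 4 - \left(-8 + 5 F\right) = 12 - 5 F$)
$G = -2324$ ($G = \left(12 - 40\right) 83 = \left(-28\right) 83 = -2324$)
$j{\left(J,L \right)} = -459$ ($j{\left(J,L \right)} = 9 \left(-51\right) = -459$)
$\left(G + \frac{156^{2}}{-6157}\right) + j{\left(W,z \right)} = \left(-2324 + \frac{156^{2}}{-6157}\right) - 459 = \left(-2324 + 24336 \left(- \frac{1}{6157}\right)\right) - 459 = \left(-2324 - \frac{24336}{6157}\right) - 459 = - \frac{14333204}{6157} - 459 = - \frac{17159267}{6157}$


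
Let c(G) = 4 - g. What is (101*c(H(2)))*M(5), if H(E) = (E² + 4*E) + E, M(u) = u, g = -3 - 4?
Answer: 5555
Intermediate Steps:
g = -7
H(E) = E² + 5*E
c(G) = 11 (c(G) = 4 - 1*(-7) = 4 + 7 = 11)
(101*c(H(2)))*M(5) = (101*11)*5 = 1111*5 = 5555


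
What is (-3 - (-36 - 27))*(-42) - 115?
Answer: -2635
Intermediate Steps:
(-3 - (-36 - 27))*(-42) - 115 = (-3 - 1*(-63))*(-42) - 115 = (-3 + 63)*(-42) - 115 = 60*(-42) - 115 = -2520 - 115 = -2635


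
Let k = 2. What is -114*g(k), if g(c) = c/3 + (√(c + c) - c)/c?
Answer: -76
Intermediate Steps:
g(c) = c/3 + (-c + √2*√c)/c (g(c) = c*(⅓) + (√(2*c) - c)/c = c/3 + (√2*√c - c)/c = c/3 + (-c + √2*√c)/c)
-114*g(k) = -114*(-1 + (⅓)*2 + √2/√2) = -114*(-1 + ⅔ + √2*(√2/2)) = -114*(-1 + ⅔ + 1) = -114*⅔ = -76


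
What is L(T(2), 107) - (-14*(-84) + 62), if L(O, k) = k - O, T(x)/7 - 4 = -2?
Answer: -1145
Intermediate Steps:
T(x) = 14 (T(x) = 28 + 7*(-2) = 28 - 14 = 14)
L(T(2), 107) - (-14*(-84) + 62) = (107 - 1*14) - (-14*(-84) + 62) = (107 - 14) - (1176 + 62) = 93 - 1*1238 = 93 - 1238 = -1145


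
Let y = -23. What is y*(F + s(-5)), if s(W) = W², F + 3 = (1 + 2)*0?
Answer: -506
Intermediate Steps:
F = -3 (F = -3 + (1 + 2)*0 = -3 + 3*0 = -3 + 0 = -3)
y*(F + s(-5)) = -23*(-3 + (-5)²) = -23*(-3 + 25) = -23*22 = -506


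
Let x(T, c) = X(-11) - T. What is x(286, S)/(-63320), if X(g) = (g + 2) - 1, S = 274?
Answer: 37/7915 ≈ 0.0046747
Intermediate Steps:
X(g) = 1 + g (X(g) = (2 + g) - 1 = 1 + g)
x(T, c) = -10 - T (x(T, c) = (1 - 11) - T = -10 - T)
x(286, S)/(-63320) = (-10 - 1*286)/(-63320) = (-10 - 286)*(-1/63320) = -296*(-1/63320) = 37/7915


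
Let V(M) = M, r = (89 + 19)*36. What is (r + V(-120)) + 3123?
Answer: 6891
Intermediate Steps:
r = 3888 (r = 108*36 = 3888)
(r + V(-120)) + 3123 = (3888 - 120) + 3123 = 3768 + 3123 = 6891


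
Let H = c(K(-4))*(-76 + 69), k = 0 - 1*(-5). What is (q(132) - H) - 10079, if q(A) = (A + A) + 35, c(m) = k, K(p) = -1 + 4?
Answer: -9745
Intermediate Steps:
K(p) = 3
k = 5 (k = 0 + 5 = 5)
c(m) = 5
q(A) = 35 + 2*A (q(A) = 2*A + 35 = 35 + 2*A)
H = -35 (H = 5*(-76 + 69) = 5*(-7) = -35)
(q(132) - H) - 10079 = ((35 + 2*132) - 1*(-35)) - 10079 = ((35 + 264) + 35) - 10079 = (299 + 35) - 10079 = 334 - 10079 = -9745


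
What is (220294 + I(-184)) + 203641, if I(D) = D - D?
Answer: 423935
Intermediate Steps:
I(D) = 0
(220294 + I(-184)) + 203641 = (220294 + 0) + 203641 = 220294 + 203641 = 423935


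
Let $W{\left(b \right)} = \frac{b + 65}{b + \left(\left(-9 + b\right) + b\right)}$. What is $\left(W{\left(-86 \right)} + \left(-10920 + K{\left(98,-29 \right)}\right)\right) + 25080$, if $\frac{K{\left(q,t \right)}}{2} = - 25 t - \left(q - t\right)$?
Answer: $\frac{1366691}{89} \approx 15356.0$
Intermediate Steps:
$K{\left(q,t \right)} = - 48 t - 2 q$ ($K{\left(q,t \right)} = 2 \left(- 25 t - \left(q - t\right)\right) = 2 \left(- q - 24 t\right) = - 48 t - 2 q$)
$W{\left(b \right)} = \frac{65 + b}{-9 + 3 b}$ ($W{\left(b \right)} = \frac{65 + b}{b + \left(-9 + 2 b\right)} = \frac{65 + b}{-9 + 3 b}$)
$\left(W{\left(-86 \right)} + \left(-10920 + K{\left(98,-29 \right)}\right)\right) + 25080 = \left(\frac{65 - 86}{3 \left(-3 - 86\right)} - 9724\right) + 25080 = \left(\frac{1}{3} \frac{1}{-89} \left(-21\right) + \left(-10920 + \left(1392 - 196\right)\right)\right) + 25080 = \left(\frac{1}{3} \left(- \frac{1}{89}\right) \left(-21\right) + \left(-10920 + 1196\right)\right) + 25080 = \left(\frac{7}{89} - 9724\right) + 25080 = - \frac{865429}{89} + 25080 = \frac{1366691}{89}$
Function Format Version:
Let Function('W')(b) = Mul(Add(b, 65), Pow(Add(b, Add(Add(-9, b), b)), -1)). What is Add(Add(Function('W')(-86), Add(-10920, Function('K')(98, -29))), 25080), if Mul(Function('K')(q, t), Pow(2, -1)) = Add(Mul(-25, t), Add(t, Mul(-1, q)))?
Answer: Rational(1366691, 89) ≈ 15356.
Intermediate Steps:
Function('K')(q, t) = Add(Mul(-48, t), Mul(-2, q)) (Function('K')(q, t) = Mul(2, Add(Mul(-25, t), Add(t, Mul(-1, q)))) = Mul(2, Add(Mul(-1, q), Mul(-24, t))) = Add(Mul(-48, t), Mul(-2, q)))
Function('W')(b) = Mul(Pow(Add(-9, Mul(3, b)), -1), Add(65, b)) (Function('W')(b) = Mul(Add(65, b), Pow(Add(b, Add(-9, Mul(2, b))), -1)) = Mul(Add(65, b), Pow(Add(-9, Mul(3, b)), -1)) = Mul(Pow(Add(-9, Mul(3, b)), -1), Add(65, b)))
Add(Add(Function('W')(-86), Add(-10920, Function('K')(98, -29))), 25080) = Add(Add(Mul(Rational(1, 3), Pow(Add(-3, -86), -1), Add(65, -86)), Add(-10920, Add(Mul(-48, -29), Mul(-2, 98)))), 25080) = Add(Add(Mul(Rational(1, 3), Pow(-89, -1), -21), Add(-10920, Add(1392, -196))), 25080) = Add(Add(Mul(Rational(1, 3), Rational(-1, 89), -21), Add(-10920, 1196)), 25080) = Add(Add(Rational(7, 89), -9724), 25080) = Add(Rational(-865429, 89), 25080) = Rational(1366691, 89)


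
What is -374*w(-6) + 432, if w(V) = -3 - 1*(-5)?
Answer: -316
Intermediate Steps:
w(V) = 2 (w(V) = -3 + 5 = 2)
-374*w(-6) + 432 = -374*2 + 432 = -748 + 432 = -316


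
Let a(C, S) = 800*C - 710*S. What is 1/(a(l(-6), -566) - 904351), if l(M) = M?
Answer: -1/507291 ≈ -1.9713e-6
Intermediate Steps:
a(C, S) = -710*S + 800*C
1/(a(l(-6), -566) - 904351) = 1/((-710*(-566) + 800*(-6)) - 904351) = 1/((401860 - 4800) - 904351) = 1/(397060 - 904351) = 1/(-507291) = -1/507291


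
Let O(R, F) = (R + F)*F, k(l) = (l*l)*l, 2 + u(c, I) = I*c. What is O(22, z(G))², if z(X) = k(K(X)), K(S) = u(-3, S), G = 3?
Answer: 3035536113841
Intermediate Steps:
u(c, I) = -2 + I*c
K(S) = -2 - 3*S (K(S) = -2 + S*(-3) = -2 - 3*S)
k(l) = l³ (k(l) = l²*l = l³)
z(X) = (-2 - 3*X)³
O(R, F) = F*(F + R) (O(R, F) = (F + R)*F = F*(F + R))
O(22, z(G))² = ((-2 - 3*3)³*((-2 - 3*3)³ + 22))² = ((-2 - 9)³*((-2 - 9)³ + 22))² = ((-11)³*((-11)³ + 22))² = (-1331*(-1331 + 22))² = (-1331*(-1309))² = 1742279² = 3035536113841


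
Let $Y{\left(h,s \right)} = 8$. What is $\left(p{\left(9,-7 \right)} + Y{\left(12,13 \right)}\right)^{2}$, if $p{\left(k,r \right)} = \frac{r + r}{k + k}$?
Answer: $\frac{4225}{81} \approx 52.161$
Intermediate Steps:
$p{\left(k,r \right)} = \frac{r}{k}$ ($p{\left(k,r \right)} = \frac{2 r}{2 k} = 2 r \frac{1}{2 k} = \frac{r}{k}$)
$\left(p{\left(9,-7 \right)} + Y{\left(12,13 \right)}\right)^{2} = \left(- \frac{7}{9} + 8\right)^{2} = \left(\frac{65}{9}\right)^{2} = \frac{4225}{81}$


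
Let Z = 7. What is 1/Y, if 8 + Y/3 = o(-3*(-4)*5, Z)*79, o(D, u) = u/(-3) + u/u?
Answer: -1/340 ≈ -0.0029412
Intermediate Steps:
o(D, u) = 1 - u/3 (o(D, u) = u*(-⅓) + 1 = -u/3 + 1 = 1 - u/3)
Y = -340 (Y = -24 + 3*((1 - ⅓*7)*79) = -24 + 3*((1 - 7/3)*79) = -24 + 3*(-4/3*79) = -24 + 3*(-316/3) = -24 - 316 = -340)
1/Y = 1/(-340) = -1/340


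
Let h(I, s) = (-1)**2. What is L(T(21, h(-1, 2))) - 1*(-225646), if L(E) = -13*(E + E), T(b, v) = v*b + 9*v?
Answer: 224866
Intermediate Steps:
h(I, s) = 1
T(b, v) = 9*v + b*v (T(b, v) = b*v + 9*v = 9*v + b*v)
L(E) = -26*E
L(T(21, h(-1, 2))) - 1*(-225646) = -26*(9 + 21) - 1*(-225646) = -26*30 + 225646 = -780 + 225646 = 224866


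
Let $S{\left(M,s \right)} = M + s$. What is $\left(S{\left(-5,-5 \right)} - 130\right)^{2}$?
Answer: $19600$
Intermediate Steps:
$\left(S{\left(-5,-5 \right)} - 130\right)^{2} = \left(\left(-5 - 5\right) - 130\right)^{2} = \left(-10 - 130\right)^{2} = \left(-140\right)^{2} = 19600$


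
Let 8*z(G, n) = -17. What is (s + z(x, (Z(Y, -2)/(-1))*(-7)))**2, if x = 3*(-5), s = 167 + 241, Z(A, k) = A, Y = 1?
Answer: 10543009/64 ≈ 1.6473e+5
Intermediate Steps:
s = 408
x = -15
z(G, n) = -17/8 (z(G, n) = (1/8)*(-17) = -17/8)
(s + z(x, (Z(Y, -2)/(-1))*(-7)))**2 = (408 - 17/8)**2 = (3247/8)**2 = 10543009/64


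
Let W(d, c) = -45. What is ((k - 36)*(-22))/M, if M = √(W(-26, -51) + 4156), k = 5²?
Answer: 242*√4111/4111 ≈ 3.7743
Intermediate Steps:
k = 25
M = √4111 (M = √(-45 + 4156) = √4111 ≈ 64.117)
((k - 36)*(-22))/M = ((25 - 36)*(-22))/(√4111) = (-11*(-22))*(√4111/4111) = 242*(√4111/4111) = 242*√4111/4111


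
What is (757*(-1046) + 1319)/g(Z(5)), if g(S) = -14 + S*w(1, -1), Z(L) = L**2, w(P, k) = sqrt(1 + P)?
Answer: -5533521/527 - 19762575*sqrt(2)/1054 ≈ -37017.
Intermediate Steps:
g(S) = -14 + S*sqrt(2) (g(S) = -14 + S*sqrt(1 + 1) = -14 + S*sqrt(2))
(757*(-1046) + 1319)/g(Z(5)) = (757*(-1046) + 1319)/(-14 + 5**2*sqrt(2)) = (-791822 + 1319)/(-14 + 25*sqrt(2)) = -790503/(-14 + 25*sqrt(2))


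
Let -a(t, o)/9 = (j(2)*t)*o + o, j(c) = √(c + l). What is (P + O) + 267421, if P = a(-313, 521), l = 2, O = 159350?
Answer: 3357396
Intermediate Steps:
j(c) = √(2 + c) (j(c) = √(c + 2) = √(2 + c))
a(t, o) = -9*o - 18*o*t (a(t, o) = -9*((√(2 + 2)*t)*o + o) = -9*((√4*t)*o + o) = -9*((2*t)*o + o) = -9*(2*o*t + o) = -9*(o + 2*o*t) = -9*o - 18*o*t)
P = 2930625 (P = -9*521*(1 + 2*(-313)) = -9*521*(1 - 626) = -9*521*(-625) = 2930625)
(P + O) + 267421 = (2930625 + 159350) + 267421 = 3089975 + 267421 = 3357396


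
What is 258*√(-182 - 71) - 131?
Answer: -131 + 258*I*√253 ≈ -131.0 + 4103.7*I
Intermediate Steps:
258*√(-182 - 71) - 131 = 258*√(-253) - 131 = 258*(I*√253) - 131 = 258*I*√253 - 131 = -131 + 258*I*√253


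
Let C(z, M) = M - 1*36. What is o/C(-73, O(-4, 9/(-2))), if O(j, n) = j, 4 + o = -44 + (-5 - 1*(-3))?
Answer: 5/4 ≈ 1.2500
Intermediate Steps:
o = -50 (o = -4 + (-44 + (-5 - 1*(-3))) = -4 + (-44 + (-5 + 3)) = -4 + (-44 - 2) = -4 - 46 = -50)
C(z, M) = -36 + M (C(z, M) = M - 36 = -36 + M)
o/C(-73, O(-4, 9/(-2))) = -50/(-36 - 4) = -50/(-40) = -50*(-1/40) = 5/4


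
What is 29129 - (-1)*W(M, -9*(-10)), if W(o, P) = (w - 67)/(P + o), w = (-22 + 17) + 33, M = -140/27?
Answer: 66704357/2290 ≈ 29129.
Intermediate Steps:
M = -140/27 (M = -140*1/27 = -140/27 ≈ -5.1852)
w = 28 (w = -5 + 33 = 28)
W(o, P) = -39/(P + o) (W(o, P) = (28 - 67)/(P + o) = -39/(P + o))
29129 - (-1)*W(M, -9*(-10)) = 29129 - (-1)*(-39/(-9*(-10) - 140/27)) = 29129 - (-1)*(-39/(90 - 140/27)) = 29129 - (-1)*(-39/2290/27) = 29129 - (-1)*(-39*27/2290) = 29129 - (-1)*(-1053)/2290 = 29129 - 1*1053/2290 = 29129 - 1053/2290 = 66704357/2290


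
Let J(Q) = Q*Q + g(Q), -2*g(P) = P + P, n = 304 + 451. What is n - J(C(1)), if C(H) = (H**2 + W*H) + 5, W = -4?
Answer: 753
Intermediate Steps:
n = 755
g(P) = -P (g(P) = -(P + P)/2 = -P)
C(H) = 5 + H**2 - 4*H (C(H) = (H**2 - 4*H) + 5 = 5 + H**2 - 4*H)
J(Q) = Q**2 - Q (J(Q) = Q*Q - Q = Q**2 - Q)
n - J(C(1)) = 755 - (5 + 1**2 - 4*1)*(-1 + (5 + 1**2 - 4*1)) = 755 - (5 + 1 - 4)*(-1 + (5 + 1 - 4)) = 755 - 2*(-1 + 2) = 755 - 2 = 753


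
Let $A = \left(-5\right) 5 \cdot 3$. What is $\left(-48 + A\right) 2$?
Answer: $-246$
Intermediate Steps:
$A = -75$ ($A = \left(-25\right) 3 = -75$)
$\left(-48 + A\right) 2 = \left(-48 - 75\right) 2 = \left(-123\right) 2 = -246$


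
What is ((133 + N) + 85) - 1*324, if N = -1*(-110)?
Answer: 4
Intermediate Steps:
N = 110
((133 + N) + 85) - 1*324 = ((133 + 110) + 85) - 1*324 = (243 + 85) - 324 = 328 - 324 = 4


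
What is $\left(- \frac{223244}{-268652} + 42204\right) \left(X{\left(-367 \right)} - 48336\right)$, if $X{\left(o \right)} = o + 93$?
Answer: $- \frac{137790054892430}{67163} \approx -2.0516 \cdot 10^{9}$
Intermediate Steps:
$X{\left(o \right)} = 93 + o$
$\left(- \frac{223244}{-268652} + 42204\right) \left(X{\left(-367 \right)} - 48336\right) = \left(- \frac{223244}{-268652} + 42204\right) \left(\left(93 - 367\right) - 48336\right) = \left(\left(-223244\right) \left(- \frac{1}{268652}\right) + 42204\right) \left(-274 - 48336\right) = \left(\frac{55811}{67163} + 42204\right) \left(-48610\right) = \frac{2834603063}{67163} \left(-48610\right) = - \frac{137790054892430}{67163}$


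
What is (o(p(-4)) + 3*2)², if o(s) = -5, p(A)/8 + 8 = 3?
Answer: 1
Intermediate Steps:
p(A) = -40 (p(A) = -64 + 8*3 = -64 + 24 = -40)
(o(p(-4)) + 3*2)² = (-5 + 3*2)² = (-5 + 6)² = 1² = 1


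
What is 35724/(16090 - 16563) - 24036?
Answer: -11404752/473 ≈ -24112.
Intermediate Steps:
35724/(16090 - 16563) - 24036 = 35724/(-473) - 24036 = 35724*(-1/473) - 24036 = -35724/473 - 24036 = -11404752/473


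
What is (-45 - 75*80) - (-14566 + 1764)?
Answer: 6757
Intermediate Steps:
(-45 - 75*80) - (-14566 + 1764) = (-45 - 6000) - 1*(-12802) = -6045 + 12802 = 6757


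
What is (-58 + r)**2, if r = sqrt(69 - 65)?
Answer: 3136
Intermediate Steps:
r = 2 (r = sqrt(4) = 2)
(-58 + r)**2 = (-58 + 2)**2 = (-56)**2 = 3136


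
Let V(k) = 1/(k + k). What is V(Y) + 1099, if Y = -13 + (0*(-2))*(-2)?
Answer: 28573/26 ≈ 1099.0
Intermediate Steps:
Y = -13 (Y = -13 + 0*(-2) = -13 + 0 = -13)
V(k) = 1/(2*k)
V(Y) + 1099 = (½)/(-13) + 1099 = (½)*(-1/13) + 1099 = -1/26 + 1099 = 28573/26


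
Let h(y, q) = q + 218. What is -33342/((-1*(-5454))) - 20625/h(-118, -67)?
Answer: -19587232/137259 ≈ -142.70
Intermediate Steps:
h(y, q) = 218 + q
-33342/((-1*(-5454))) - 20625/h(-118, -67) = -33342/((-1*(-5454))) - 20625/(218 - 67) = -33342/5454 - 20625/151 = -33342*1/5454 - 20625*1/151 = -5557/909 - 20625/151 = -19587232/137259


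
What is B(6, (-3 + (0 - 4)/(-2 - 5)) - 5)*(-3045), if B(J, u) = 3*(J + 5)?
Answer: -100485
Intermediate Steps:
B(J, u) = 15 + 3*J (B(J, u) = 3*(5 + J) = 15 + 3*J)
B(6, (-3 + (0 - 4)/(-2 - 5)) - 5)*(-3045) = (15 + 3*6)*(-3045) = (15 + 18)*(-3045) = 33*(-3045) = -100485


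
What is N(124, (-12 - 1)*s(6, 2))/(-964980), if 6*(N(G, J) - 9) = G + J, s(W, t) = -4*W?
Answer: -49/578988 ≈ -8.4630e-5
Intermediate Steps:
N(G, J) = 9 + G/6 + J/6 (N(G, J) = 9 + (G + J)/6 = 9 + (G/6 + J/6) = 9 + G/6 + J/6)
N(124, (-12 - 1)*s(6, 2))/(-964980) = (9 + (1/6)*124 + ((-12 - 1)*(-4*6))/6)/(-964980) = (9 + 62/3 + (-13*(-24))/6)*(-1/964980) = (9 + 62/3 + (1/6)*312)*(-1/964980) = (9 + 62/3 + 52)*(-1/964980) = (245/3)*(-1/964980) = -49/578988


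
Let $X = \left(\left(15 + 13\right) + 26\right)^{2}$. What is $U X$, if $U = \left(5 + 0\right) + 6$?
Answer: $32076$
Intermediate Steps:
$U = 11$ ($U = 5 + 6 = 11$)
$X = 2916$ ($X = \left(28 + 26\right)^{2} = 54^{2} = 2916$)
$U X = 11 \cdot 2916 = 32076$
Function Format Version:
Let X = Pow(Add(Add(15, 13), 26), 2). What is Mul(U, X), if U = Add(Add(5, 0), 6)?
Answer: 32076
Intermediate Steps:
U = 11 (U = Add(5, 6) = 11)
X = 2916 (X = Pow(Add(28, 26), 2) = Pow(54, 2) = 2916)
Mul(U, X) = Mul(11, 2916) = 32076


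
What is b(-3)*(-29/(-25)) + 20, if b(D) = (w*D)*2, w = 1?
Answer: 326/25 ≈ 13.040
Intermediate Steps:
b(D) = 2*D (b(D) = (1*D)*2 = D*2 = 2*D)
b(-3)*(-29/(-25)) + 20 = (2*(-3))*(-29/(-25)) + 20 = -(-174)*(-1)/25 + 20 = -6*29/25 + 20 = -174/25 + 20 = 326/25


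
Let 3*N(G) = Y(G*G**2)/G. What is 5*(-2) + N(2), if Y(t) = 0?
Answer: -10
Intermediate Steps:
N(G) = 0 (N(G) = (0/G)/3 = (1/3)*0 = 0)
5*(-2) + N(2) = 5*(-2) + 0 = -10 + 0 = -10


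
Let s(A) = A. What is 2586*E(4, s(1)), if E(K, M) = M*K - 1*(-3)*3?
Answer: 33618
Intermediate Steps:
E(K, M) = 9 + K*M (E(K, M) = K*M + 3*3 = K*M + 9 = 9 + K*M)
2586*E(4, s(1)) = 2586*(9 + 4*1) = 2586*(9 + 4) = 2586*13 = 33618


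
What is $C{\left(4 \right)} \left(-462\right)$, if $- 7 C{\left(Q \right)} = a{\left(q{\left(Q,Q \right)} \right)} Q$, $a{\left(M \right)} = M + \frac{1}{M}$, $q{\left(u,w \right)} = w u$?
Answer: $\frac{8481}{2} \approx 4240.5$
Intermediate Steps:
$q{\left(u,w \right)} = u w$
$C{\left(Q \right)} = - \frac{Q \left(\frac{1}{Q^{2}} + Q^{2}\right)}{7}$ ($C{\left(Q \right)} = - \frac{\left(Q Q + \frac{1}{Q Q}\right) Q}{7} = - \frac{\left(Q^{2} + \frac{1}{Q^{2}}\right) Q}{7} = - \frac{\left(\frac{1}{Q^{2}} + Q^{2}\right) Q}{7} = - \frac{Q \left(\frac{1}{Q^{2}} + Q^{2}\right)}{7}$)
$C{\left(4 \right)} \left(-462\right) = \frac{-1 - 4^{4}}{7 \cdot 4} \left(-462\right) = \frac{1}{7} \cdot \frac{1}{4} \left(-1 - 256\right) \left(-462\right) = \frac{1}{7} \cdot \frac{1}{4} \left(-257\right) \left(-462\right) = \left(- \frac{257}{28}\right) \left(-462\right) = \frac{8481}{2}$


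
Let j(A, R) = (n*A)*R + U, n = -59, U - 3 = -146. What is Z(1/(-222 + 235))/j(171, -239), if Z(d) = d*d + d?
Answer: 7/203740316 ≈ 3.4357e-8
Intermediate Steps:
U = -143 (U = 3 - 146 = -143)
Z(d) = d + d² (Z(d) = d² + d = d + d²)
j(A, R) = -143 - 59*A*R (j(A, R) = (-59*A)*R - 143 = -59*A*R - 143 = -143 - 59*A*R)
Z(1/(-222 + 235))/j(171, -239) = ((1 + 1/(-222 + 235))/(-222 + 235))/(-143 - 59*171*(-239)) = ((1 + 1/13)/13)/(-143 + 2411271) = ((1 + 1/13)/13)/2411128 = ((1/13)*(14/13))*(1/2411128) = (14/169)*(1/2411128) = 7/203740316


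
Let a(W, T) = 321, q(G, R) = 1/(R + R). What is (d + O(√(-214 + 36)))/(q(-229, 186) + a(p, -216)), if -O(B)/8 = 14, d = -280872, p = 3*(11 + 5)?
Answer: -104526048/119413 ≈ -875.33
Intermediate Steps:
q(G, R) = 1/(2*R)
p = 48 (p = 3*16 = 48)
O(B) = -112 (O(B) = -8*14 = -112)
(d + O(√(-214 + 36)))/(q(-229, 186) + a(p, -216)) = (-280872 - 112)/((½)/186 + 321) = -280984/((½)*(1/186) + 321) = -280984/(1/372 + 321) = -280984/119413/372 = -280984*372/119413 = -104526048/119413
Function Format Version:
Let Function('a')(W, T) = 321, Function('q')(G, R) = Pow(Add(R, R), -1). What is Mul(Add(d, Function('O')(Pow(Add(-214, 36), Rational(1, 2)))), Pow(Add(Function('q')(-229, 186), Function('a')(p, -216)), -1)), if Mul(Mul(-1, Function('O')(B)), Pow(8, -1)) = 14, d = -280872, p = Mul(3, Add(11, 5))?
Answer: Rational(-104526048, 119413) ≈ -875.33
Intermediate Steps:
Function('q')(G, R) = Mul(Rational(1, 2), Pow(R, -1)) (Function('q')(G, R) = Pow(Mul(2, R), -1) = Mul(Rational(1, 2), Pow(R, -1)))
p = 48 (p = Mul(3, 16) = 48)
Function('O')(B) = -112 (Function('O')(B) = Mul(-8, 14) = -112)
Mul(Add(d, Function('O')(Pow(Add(-214, 36), Rational(1, 2)))), Pow(Add(Function('q')(-229, 186), Function('a')(p, -216)), -1)) = Mul(Add(-280872, -112), Pow(Add(Mul(Rational(1, 2), Pow(186, -1)), 321), -1)) = Mul(-280984, Pow(Add(Mul(Rational(1, 2), Rational(1, 186)), 321), -1)) = Mul(-280984, Pow(Add(Rational(1, 372), 321), -1)) = Mul(-280984, Pow(Rational(119413, 372), -1)) = Mul(-280984, Rational(372, 119413)) = Rational(-104526048, 119413)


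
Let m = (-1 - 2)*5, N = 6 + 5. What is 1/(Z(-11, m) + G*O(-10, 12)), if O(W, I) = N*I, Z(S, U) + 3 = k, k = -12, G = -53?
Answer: -1/7011 ≈ -0.00014263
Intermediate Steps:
N = 11
m = -15 (m = -3*5 = -15)
Z(S, U) = -15 (Z(S, U) = -3 - 12 = -15)
O(W, I) = 11*I
1/(Z(-11, m) + G*O(-10, 12)) = 1/(-15 - 583*12) = 1/(-15 - 53*132) = 1/(-15 - 6996) = 1/(-7011) = -1/7011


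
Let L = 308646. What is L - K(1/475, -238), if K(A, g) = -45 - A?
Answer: 146628226/475 ≈ 3.0869e+5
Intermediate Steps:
L - K(1/475, -238) = 308646 - (-45 - 1/475) = 308646 - 1*(-21376/475) = 308646 + 21376/475 = 146628226/475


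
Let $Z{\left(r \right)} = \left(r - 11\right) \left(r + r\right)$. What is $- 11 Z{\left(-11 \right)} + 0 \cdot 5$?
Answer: $-5324$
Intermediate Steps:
$Z{\left(r \right)} = 2 r \left(-11 + r\right)$ ($Z{\left(r \right)} = \left(-11 + r\right) 2 r = 2 r \left(-11 + r\right)$)
$- 11 Z{\left(-11 \right)} + 0 \cdot 5 = - 11 \cdot 2 \left(-11\right) \left(-11 - 11\right) + 0 \cdot 5 = - 11 \cdot 2 \left(-11\right) \left(-22\right) + 0 = \left(-11\right) 484 + 0 = -5324 + 0 = -5324$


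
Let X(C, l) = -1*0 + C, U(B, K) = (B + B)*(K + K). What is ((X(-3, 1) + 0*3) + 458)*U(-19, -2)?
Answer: 69160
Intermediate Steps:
U(B, K) = 4*B*K (U(B, K) = (2*B)*(2*K) = 4*B*K)
X(C, l) = C (X(C, l) = 0 + C = C)
((X(-3, 1) + 0*3) + 458)*U(-19, -2) = ((-3 + 0*3) + 458)*(4*(-19)*(-2)) = ((-3 + 0) + 458)*152 = (-3 + 458)*152 = 455*152 = 69160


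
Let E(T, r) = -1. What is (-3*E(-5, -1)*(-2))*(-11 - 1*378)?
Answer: 2334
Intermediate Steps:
(-3*E(-5, -1)*(-2))*(-11 - 1*378) = (-3*(-1)*(-2))*(-11 - 1*378) = (3*(-2))*(-11 - 378) = -6*(-389) = 2334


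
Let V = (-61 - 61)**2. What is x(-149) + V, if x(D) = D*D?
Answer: 37085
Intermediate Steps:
x(D) = D**2
V = 14884 (V = (-122)**2 = 14884)
x(-149) + V = (-149)**2 + 14884 = 22201 + 14884 = 37085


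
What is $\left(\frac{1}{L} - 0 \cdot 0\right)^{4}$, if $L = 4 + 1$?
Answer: $\frac{1}{625} \approx 0.0016$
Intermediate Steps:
$L = 5$
$\left(\frac{1}{L} - 0 \cdot 0\right)^{4} = \left(\frac{1}{5} - 0 \cdot 0\right)^{4} = \left(\frac{1}{5} - 0\right)^{4} = \left(\frac{1}{5} + 0\right)^{4} = \left(\frac{1}{5}\right)^{4} = \frac{1}{625}$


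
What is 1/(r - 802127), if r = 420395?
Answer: -1/381732 ≈ -2.6196e-6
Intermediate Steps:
1/(r - 802127) = 1/(420395 - 802127) = 1/(-381732) = -1/381732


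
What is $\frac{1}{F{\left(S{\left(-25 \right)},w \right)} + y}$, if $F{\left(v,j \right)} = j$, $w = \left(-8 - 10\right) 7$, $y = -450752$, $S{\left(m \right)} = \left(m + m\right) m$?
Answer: $- \frac{1}{450878} \approx -2.2179 \cdot 10^{-6}$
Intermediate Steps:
$S{\left(m \right)} = 2 m^{2}$ ($S{\left(m \right)} = 2 m m = 2 m^{2}$)
$w = -126$ ($w = \left(-18\right) 7 = -126$)
$\frac{1}{F{\left(S{\left(-25 \right)},w \right)} + y} = \frac{1}{-126 - 450752} = \frac{1}{-450878} = - \frac{1}{450878}$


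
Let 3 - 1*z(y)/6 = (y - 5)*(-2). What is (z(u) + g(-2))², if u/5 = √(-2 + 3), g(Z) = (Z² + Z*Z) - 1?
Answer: 625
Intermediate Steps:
g(Z) = -1 + 2*Z² (g(Z) = (Z² + Z²) - 1 = 2*Z² - 1 = -1 + 2*Z²)
u = 5 (u = 5*√(-2 + 3) = 5*√1 = 5*1 = 5)
z(y) = -42 + 12*y (z(y) = 18 - 6*(y - 5)*(-2) = 18 - 6*(-5 + y)*(-2) = 18 - 6*(10 - 2*y) = 18 + (-60 + 12*y) = -42 + 12*y)
(z(u) + g(-2))² = ((-42 + 12*5) + (-1 + 2*(-2)²))² = ((-42 + 60) + (-1 + 2*4))² = (18 + (-1 + 8))² = (18 + 7)² = 25² = 625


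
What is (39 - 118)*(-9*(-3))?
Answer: -2133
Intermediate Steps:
(39 - 118)*(-9*(-3)) = -79*27 = -2133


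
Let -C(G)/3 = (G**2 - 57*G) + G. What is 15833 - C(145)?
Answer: 54548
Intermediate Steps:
C(G) = -3*G**2 + 168*G (C(G) = -3*((G**2 - 57*G) + G) = -3*(G**2 - 56*G) = -3*G**2 + 168*G)
15833 - C(145) = 15833 - 3*145*(56 - 1*145) = 15833 - 3*145*(56 - 145) = 15833 - 3*145*(-89) = 15833 - 1*(-38715) = 15833 + 38715 = 54548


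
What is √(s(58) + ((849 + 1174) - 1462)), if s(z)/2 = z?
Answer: √677 ≈ 26.019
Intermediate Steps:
s(z) = 2*z
√(s(58) + ((849 + 1174) - 1462)) = √(2*58 + ((849 + 1174) - 1462)) = √(116 + (2023 - 1462)) = √(116 + 561) = √677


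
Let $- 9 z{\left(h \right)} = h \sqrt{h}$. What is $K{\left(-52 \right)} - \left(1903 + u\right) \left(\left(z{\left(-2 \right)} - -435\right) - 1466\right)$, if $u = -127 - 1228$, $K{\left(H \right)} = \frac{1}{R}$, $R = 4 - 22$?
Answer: $\frac{10169783}{18} - \frac{1096 i \sqrt{2}}{9} \approx 5.6499 \cdot 10^{5} - 172.22 i$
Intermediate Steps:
$R = -18$ ($R = 4 - 22 = -18$)
$z{\left(h \right)} = - \frac{h^{\frac{3}{2}}}{9}$ ($z{\left(h \right)} = - \frac{h \sqrt{h}}{9} = - \frac{h^{\frac{3}{2}}}{9}$)
$K{\left(H \right)} = - \frac{1}{18}$ ($K{\left(H \right)} = \frac{1}{-18} = - \frac{1}{18}$)
$u = -1355$
$K{\left(-52 \right)} - \left(1903 + u\right) \left(\left(z{\left(-2 \right)} - -435\right) - 1466\right) = - \frac{1}{18} - \left(1903 - 1355\right) \left(\left(- \frac{\left(-2\right)^{\frac{3}{2}}}{9} - -435\right) - 1466\right) = - \frac{1}{18} - 548 \left(\left(- \frac{\left(-2\right) i \sqrt{2}}{9} + 435\right) - 1466\right) = - \frac{1}{18} - 548 \left(\left(\frac{2 i \sqrt{2}}{9} + 435\right) - 1466\right) = - \frac{1}{18} - 548 \left(\left(435 + \frac{2 i \sqrt{2}}{9}\right) - 1466\right) = - \frac{1}{18} - 548 \left(-1031 + \frac{2 i \sqrt{2}}{9}\right) = - \frac{1}{18} - \left(-564988 + \frac{1096 i \sqrt{2}}{9}\right) = - \frac{1}{18} + \left(564988 - \frac{1096 i \sqrt{2}}{9}\right) = \frac{10169783}{18} - \frac{1096 i \sqrt{2}}{9}$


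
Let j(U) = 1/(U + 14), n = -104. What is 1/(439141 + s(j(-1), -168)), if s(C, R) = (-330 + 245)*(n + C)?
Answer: 13/5823668 ≈ 2.2323e-6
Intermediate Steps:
j(U) = 1/(14 + U)
s(C, R) = 8840 - 85*C (s(C, R) = (-330 + 245)*(-104 + C) = -85*(-104 + C) = 8840 - 85*C)
1/(439141 + s(j(-1), -168)) = 1/(439141 + (8840 - 85/(14 - 1))) = 1/(439141 + (8840 - 85/13)) = 1/(439141 + 114835/13) = 1/(5823668/13) = 13/5823668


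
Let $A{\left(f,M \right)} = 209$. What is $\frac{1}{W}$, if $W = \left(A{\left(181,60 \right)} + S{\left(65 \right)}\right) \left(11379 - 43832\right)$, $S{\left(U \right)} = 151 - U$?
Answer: $- \frac{1}{9573635} \approx -1.0445 \cdot 10^{-7}$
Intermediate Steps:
$W = -9573635$ ($W = \left(209 + \left(151 - 65\right)\right) \left(11379 - 43832\right) = \left(209 + \left(151 - 65\right)\right) \left(-32453\right) = \left(209 + 86\right) \left(-32453\right) = 295 \left(-32453\right) = -9573635$)
$\frac{1}{W} = \frac{1}{-9573635} = - \frac{1}{9573635}$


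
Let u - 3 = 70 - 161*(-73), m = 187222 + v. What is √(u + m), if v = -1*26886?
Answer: √172162 ≈ 414.92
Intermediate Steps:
v = -26886
m = 160336 (m = 187222 - 26886 = 160336)
u = 11826 (u = 3 + (70 - 161*(-73)) = 3 + (70 + 11753) = 3 + 11823 = 11826)
√(u + m) = √(11826 + 160336) = √172162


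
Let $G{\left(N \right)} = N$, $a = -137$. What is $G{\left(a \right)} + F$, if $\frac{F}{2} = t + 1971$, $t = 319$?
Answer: $4443$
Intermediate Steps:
$F = 4580$ ($F = 2 \left(319 + 1971\right) = 2 \cdot 2290 = 4580$)
$G{\left(a \right)} + F = -137 + 4580 = 4443$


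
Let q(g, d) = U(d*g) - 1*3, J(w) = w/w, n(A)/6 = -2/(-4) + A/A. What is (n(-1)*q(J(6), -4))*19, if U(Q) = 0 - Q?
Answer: 171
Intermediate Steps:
n(A) = 9 (n(A) = 6*(-2/(-4) + A/A) = 6*(-2*(-1/4) + 1) = 6*(1/2 + 1) = 6*(3/2) = 9)
U(Q) = -Q
J(w) = 1
q(g, d) = -3 - d*g (q(g, d) = -d*g - 1*3 = -d*g - 3 = -3 - d*g)
(n(-1)*q(J(6), -4))*19 = (9*(-3 - 1*(-4)*1))*19 = (9*(-3 + 4))*19 = (9*1)*19 = 9*19 = 171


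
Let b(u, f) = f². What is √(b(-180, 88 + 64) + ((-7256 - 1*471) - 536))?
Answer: 3*√1649 ≈ 121.82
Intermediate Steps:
√(b(-180, 88 + 64) + ((-7256 - 1*471) - 536)) = √((88 + 64)² + ((-7256 - 1*471) - 536)) = √(152² + ((-7256 - 471) - 536)) = √(23104 + (-7727 - 536)) = √(23104 - 8263) = √14841 = 3*√1649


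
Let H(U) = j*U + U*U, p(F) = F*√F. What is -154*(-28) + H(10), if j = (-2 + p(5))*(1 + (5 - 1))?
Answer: 4312 + 250*√5 ≈ 4871.0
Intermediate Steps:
p(F) = F^(3/2)
j = -10 + 25*√5 (j = (-2 + 5^(3/2))*(1 + (5 - 1)) = (-2 + 5*√5)*(1 + 4) = (-2 + 5*√5)*5 = -10 + 25*√5 ≈ 45.902)
H(U) = U² + U*(-10 + 25*√5) (H(U) = (-10 + 25*√5)*U + U*U = U*(-10 + 25*√5) + U² = U² + U*(-10 + 25*√5))
-154*(-28) + H(10) = -154*(-28) + 10*(-10 + 10 + 25*√5) = 4312 + 10*(25*√5) = 4312 + 250*√5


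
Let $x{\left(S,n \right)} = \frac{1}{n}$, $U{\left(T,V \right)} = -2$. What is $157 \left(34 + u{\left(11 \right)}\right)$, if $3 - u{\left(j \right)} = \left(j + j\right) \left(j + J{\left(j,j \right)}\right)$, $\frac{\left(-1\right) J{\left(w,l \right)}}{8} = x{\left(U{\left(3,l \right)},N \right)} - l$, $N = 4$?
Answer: $-329229$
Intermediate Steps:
$J{\left(w,l \right)} = -2 + 8 l$ ($J{\left(w,l \right)} = - 8 \left(\frac{1}{4} - l\right) = -2 + 8 l$)
$u{\left(j \right)} = 3 - 2 j \left(-2 + 9 j\right)$ ($u{\left(j \right)} = 3 - \left(j + j\right) \left(j + \left(-2 + 8 j\right)\right) = 3 - 2 j \left(-2 + 9 j\right)$)
$157 \left(34 + u{\left(11 \right)}\right) = 157 \left(34 + \left(3 - 18 \cdot 11^{2} + 4 \cdot 11\right)\right) = 157 \left(34 + \left(3 - 2178 + 44\right)\right) = 157 \left(34 - 2131\right) = 157 \left(-2097\right) = -329229$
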